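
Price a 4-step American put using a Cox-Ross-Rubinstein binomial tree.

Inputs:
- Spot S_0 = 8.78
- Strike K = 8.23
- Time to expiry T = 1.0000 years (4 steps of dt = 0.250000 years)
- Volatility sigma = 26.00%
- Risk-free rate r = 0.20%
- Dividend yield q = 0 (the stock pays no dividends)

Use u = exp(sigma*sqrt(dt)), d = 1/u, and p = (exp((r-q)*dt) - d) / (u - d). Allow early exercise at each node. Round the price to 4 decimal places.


dt = T/N = 0.250000
u = exp(sigma*sqrt(dt)) = 1.138828; d = 1/u = 0.878095
p = (exp((r-q)*dt) - d) / (u - d) = 0.469464
Discount per step: exp(-r*dt) = 0.999500
Stock lattice S(k, i) with i counting down-moves:
  k=0: S(0,0) = 8.7800
  k=1: S(1,0) = 9.9989; S(1,1) = 7.7097
  k=2: S(2,0) = 11.3870; S(2,1) = 8.7800; S(2,2) = 6.7698
  k=3: S(3,0) = 12.9679; S(3,1) = 9.9989; S(3,2) = 7.7097; S(3,3) = 5.9446
  k=4: S(4,0) = 14.7682; S(4,1) = 11.3870; S(4,2) = 8.7800; S(4,3) = 6.7698; S(4,4) = 5.2199
Terminal payoffs V(N, i) = max(K - S_T, 0):
  V(4,0) = 0.000000; V(4,1) = 0.000000; V(4,2) = 0.000000; V(4,3) = 1.460167; V(4,4) = 3.010110
Backward induction: V(k, i) = exp(-r*dt) * [p * V(k+1, i) + (1-p) * V(k+1, i+1)]; then take max(V_cont, immediate exercise) for American.
  V(3,0) = exp(-r*dt) * [p*0.000000 + (1-p)*0.000000] = 0.000000; exercise = 0.000000; V(3,0) = max -> 0.000000
  V(3,1) = exp(-r*dt) * [p*0.000000 + (1-p)*0.000000] = 0.000000; exercise = 0.000000; V(3,1) = max -> 0.000000
  V(3,2) = exp(-r*dt) * [p*0.000000 + (1-p)*1.460167] = 0.774284; exercise = 0.520322; V(3,2) = max -> 0.774284
  V(3,3) = exp(-r*dt) * [p*1.460167 + (1-p)*3.010110] = 2.281327; exercise = 2.285441; V(3,3) = max -> 2.285441
  V(2,0) = exp(-r*dt) * [p*0.000000 + (1-p)*0.000000] = 0.000000; exercise = 0.000000; V(2,0) = max -> 0.000000
  V(2,1) = exp(-r*dt) * [p*0.000000 + (1-p)*0.774284] = 0.410580; exercise = 0.000000; V(2,1) = max -> 0.410580
  V(2,2) = exp(-r*dt) * [p*0.774284 + (1-p)*2.285441] = 1.575220; exercise = 1.460167; V(2,2) = max -> 1.575220
  V(1,0) = exp(-r*dt) * [p*0.000000 + (1-p)*0.410580] = 0.217719; exercise = 0.000000; V(1,0) = max -> 0.217719
  V(1,1) = exp(-r*dt) * [p*0.410580 + (1-p)*1.575220] = 1.027949; exercise = 0.520322; V(1,1) = max -> 1.027949
  V(0,0) = exp(-r*dt) * [p*0.217719 + (1-p)*1.027949] = 0.647252; exercise = 0.000000; V(0,0) = max -> 0.647252

Answer: Price = V(0,0) = 0.6473


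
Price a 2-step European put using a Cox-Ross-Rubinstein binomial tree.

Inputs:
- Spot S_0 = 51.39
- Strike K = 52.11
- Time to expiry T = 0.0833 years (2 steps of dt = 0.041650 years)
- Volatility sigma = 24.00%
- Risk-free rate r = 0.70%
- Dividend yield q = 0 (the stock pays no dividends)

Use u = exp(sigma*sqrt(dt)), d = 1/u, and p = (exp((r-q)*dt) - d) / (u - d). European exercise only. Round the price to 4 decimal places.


dt = T/N = 0.041650
u = exp(sigma*sqrt(dt)) = 1.050199; d = 1/u = 0.952200
p = (exp((r-q)*dt) - d) / (u - d) = 0.490733
Discount per step: exp(-r*dt) = 0.999708
Stock lattice S(k, i) with i counting down-moves:
  k=0: S(0,0) = 51.3900
  k=1: S(1,0) = 53.9697; S(1,1) = 48.9336
  k=2: S(2,0) = 56.6790; S(2,1) = 51.3900; S(2,2) = 46.5946
Terminal payoffs V(N, i) = max(K - S_T, 0):
  V(2,0) = 0.000000; V(2,1) = 0.720000; V(2,2) = 5.515449
Backward induction: V(k, i) = exp(-r*dt) * [p * V(k+1, i) + (1-p) * V(k+1, i+1)].
  V(1,0) = exp(-r*dt) * [p*0.000000 + (1-p)*0.720000] = 0.366565
  V(1,1) = exp(-r*dt) * [p*0.720000 + (1-p)*5.515449] = 3.161242
  V(0,0) = exp(-r*dt) * [p*0.366565 + (1-p)*3.161242] = 1.789281

Answer: Price = V(0,0) = 1.7893


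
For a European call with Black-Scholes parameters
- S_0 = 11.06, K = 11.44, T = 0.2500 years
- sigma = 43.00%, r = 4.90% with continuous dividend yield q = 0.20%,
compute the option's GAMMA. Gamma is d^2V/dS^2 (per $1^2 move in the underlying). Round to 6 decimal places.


d1 = 0.0050302797; d2 = -0.2099697203
phi(d1) = 0.3989372331; exp(-qT) = 0.9995001250; exp(-rT) = 0.9878247258
Gamma = exp(-qT) * phi(d1) / (S * sigma * sqrt(T)) = 0.9995001250 * 0.3989372331 / (11.0600 * 0.4300 * 0.5000000000) = 0.167685

Answer: Gamma = 0.167685


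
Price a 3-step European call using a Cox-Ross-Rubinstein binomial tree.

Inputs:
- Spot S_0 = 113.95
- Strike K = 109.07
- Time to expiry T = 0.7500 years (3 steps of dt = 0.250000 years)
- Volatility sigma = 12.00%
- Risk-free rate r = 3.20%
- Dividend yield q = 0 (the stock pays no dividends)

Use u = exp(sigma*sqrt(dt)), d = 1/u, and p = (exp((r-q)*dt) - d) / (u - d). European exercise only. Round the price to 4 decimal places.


Answer: Price = V(0,0) = 9.2567

Derivation:
dt = T/N = 0.250000
u = exp(sigma*sqrt(dt)) = 1.061837; d = 1/u = 0.941765
p = (exp((r-q)*dt) - d) / (u - d) = 0.551898
Discount per step: exp(-r*dt) = 0.992032
Stock lattice S(k, i) with i counting down-moves:
  k=0: S(0,0) = 113.9500
  k=1: S(1,0) = 120.9963; S(1,1) = 107.3141
  k=2: S(2,0) = 128.4783; S(2,1) = 113.9500; S(2,2) = 101.0646
  k=3: S(3,0) = 136.4229; S(3,1) = 120.9963; S(3,2) = 107.3141; S(3,3) = 95.1790
Terminal payoffs V(N, i) = max(S_T - K, 0):
  V(3,0) = 27.352919; V(3,1) = 11.926274; V(3,2) = 0.000000; V(3,3) = 0.000000
Backward induction: V(k, i) = exp(-r*dt) * [p * V(k+1, i) + (1-p) * V(k+1, i+1)].
  V(2,0) = exp(-r*dt) * [p*27.352919 + (1-p)*11.926274] = 20.277345
  V(2,1) = exp(-r*dt) * [p*11.926274 + (1-p)*0.000000] = 6.529645
  V(2,2) = exp(-r*dt) * [p*0.000000 + (1-p)*0.000000] = 0.000000
  V(1,0) = exp(-r*dt) * [p*20.277345 + (1-p)*6.529645] = 14.004494
  V(1,1) = exp(-r*dt) * [p*6.529645 + (1-p)*0.000000] = 3.574986
  V(0,0) = exp(-r*dt) * [p*14.004494 + (1-p)*3.574986] = 9.256664


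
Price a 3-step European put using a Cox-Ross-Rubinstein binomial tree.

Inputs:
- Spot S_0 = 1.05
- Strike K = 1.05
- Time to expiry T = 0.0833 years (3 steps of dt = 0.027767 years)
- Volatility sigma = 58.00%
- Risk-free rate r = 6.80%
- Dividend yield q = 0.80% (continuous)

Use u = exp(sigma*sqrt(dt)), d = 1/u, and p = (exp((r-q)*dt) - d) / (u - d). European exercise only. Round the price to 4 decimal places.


dt = T/N = 0.027767
u = exp(sigma*sqrt(dt)) = 1.101472; d = 1/u = 0.907876
p = (exp((r-q)*dt) - d) / (u - d) = 0.484470
Discount per step: exp(-r*dt) = 0.998114
Stock lattice S(k, i) with i counting down-moves:
  k=0: S(0,0) = 1.0500
  k=1: S(1,0) = 1.1565; S(1,1) = 0.9533
  k=2: S(2,0) = 1.2739; S(2,1) = 1.0500; S(2,2) = 0.8655
  k=3: S(3,0) = 1.4032; S(3,1) = 1.1565; S(3,2) = 0.9533; S(3,3) = 0.7857
Terminal payoffs V(N, i) = max(K - S_T, 0):
  V(3,0) = 0.000000; V(3,1) = 0.000000; V(3,2) = 0.096730; V(3,3) = 0.264278
Backward induction: V(k, i) = exp(-r*dt) * [p * V(k+1, i) + (1-p) * V(k+1, i+1)].
  V(2,0) = exp(-r*dt) * [p*0.000000 + (1-p)*0.000000] = 0.000000
  V(2,1) = exp(-r*dt) * [p*0.000000 + (1-p)*0.096730] = 0.049773
  V(2,2) = exp(-r*dt) * [p*0.096730 + (1-p)*0.264278] = 0.182761
  V(1,0) = exp(-r*dt) * [p*0.000000 + (1-p)*0.049773] = 0.025611
  V(1,1) = exp(-r*dt) * [p*0.049773 + (1-p)*0.182761] = 0.118109
  V(0,0) = exp(-r*dt) * [p*0.025611 + (1-p)*0.118109] = 0.073158

Answer: Price = V(0,0) = 0.0732


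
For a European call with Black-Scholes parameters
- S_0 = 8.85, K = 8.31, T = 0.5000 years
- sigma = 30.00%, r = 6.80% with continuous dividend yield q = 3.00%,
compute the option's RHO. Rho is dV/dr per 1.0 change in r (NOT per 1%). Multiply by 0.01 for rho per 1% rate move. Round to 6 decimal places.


d1 = 0.4924190279; d2 = 0.2802869936
phi(d1) = 0.3533922028; exp(-qT) = 0.9851119396; exp(-rT) = 0.9665715046
N(d2) = 0.6103713357
Rho = K*T*exp(-rT)*N(d2) = 8.3100 * 0.5000 * 0.9665715046 * 0.6103713357 = 2.451315

Answer: Rho = 2.451315


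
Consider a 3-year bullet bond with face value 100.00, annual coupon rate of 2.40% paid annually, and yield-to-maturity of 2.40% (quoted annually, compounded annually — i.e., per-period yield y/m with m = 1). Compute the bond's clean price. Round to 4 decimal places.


Answer: Price = 100.0000

Derivation:
Coupon per period c = face * coupon_rate / m = 2.400000
Periods per year m = 1; per-period yield y/m = 0.024000
Number of cashflows N = 3
Cashflows (t years, CF_t, discount factor 1/(1+y/m)^(m*t), PV):
  t = 1.0000: CF_t = 2.400000, DF = 0.976562, PV = 2.343750
  t = 2.0000: CF_t = 2.400000, DF = 0.953674, PV = 2.288818
  t = 3.0000: CF_t = 102.400000, DF = 0.931323, PV = 95.367432
Price P = sum_t PV_t = 100.000000


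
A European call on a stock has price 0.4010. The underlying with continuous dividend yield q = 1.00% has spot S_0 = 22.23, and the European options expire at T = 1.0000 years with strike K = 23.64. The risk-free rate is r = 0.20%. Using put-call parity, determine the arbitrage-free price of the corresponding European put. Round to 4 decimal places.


Answer: Put price = 1.9850

Derivation:
Put-call parity: C - P = S_0 * exp(-qT) - K * exp(-rT).
S_0 * exp(-qT) = 22.2300 * 0.99004983 = 22.00880780
K * exp(-rT) = 23.6400 * 0.99800200 = 23.59276725
P = C - S*exp(-qT) + K*exp(-rT)
P = 0.4010 - 22.00880780 + 23.59276725 = 1.9850


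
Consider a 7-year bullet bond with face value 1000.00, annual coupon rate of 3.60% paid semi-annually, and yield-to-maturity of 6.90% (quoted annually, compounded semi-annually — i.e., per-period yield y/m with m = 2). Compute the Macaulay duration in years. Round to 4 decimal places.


Answer: Macaulay duration = 6.1514 years

Derivation:
Coupon per period c = face * coupon_rate / m = 18.000000
Periods per year m = 2; per-period yield y/m = 0.034500
Number of cashflows N = 14
Cashflows (t years, CF_t, discount factor 1/(1+y/m)^(m*t), PV):
  t = 0.5000: CF_t = 18.000000, DF = 0.966651, PV = 17.399710
  t = 1.0000: CF_t = 18.000000, DF = 0.934413, PV = 16.819439
  t = 1.5000: CF_t = 18.000000, DF = 0.903251, PV = 16.258520
  t = 2.0000: CF_t = 18.000000, DF = 0.873128, PV = 15.716308
  t = 2.5000: CF_t = 18.000000, DF = 0.844010, PV = 15.192178
  t = 3.0000: CF_t = 18.000000, DF = 0.815863, PV = 14.685527
  t = 3.5000: CF_t = 18.000000, DF = 0.788654, PV = 14.195773
  t = 4.0000: CF_t = 18.000000, DF = 0.762353, PV = 13.722352
  t = 4.5000: CF_t = 18.000000, DF = 0.736929, PV = 13.264719
  t = 5.0000: CF_t = 18.000000, DF = 0.712353, PV = 12.822348
  t = 5.5000: CF_t = 18.000000, DF = 0.688596, PV = 12.394730
  t = 6.0000: CF_t = 18.000000, DF = 0.665632, PV = 11.981372
  t = 6.5000: CF_t = 18.000000, DF = 0.643433, PV = 11.581800
  t = 7.0000: CF_t = 1018.000000, DF = 0.621975, PV = 633.170756
Price P = sum_t PV_t = 819.205531
Macaulay numerator sum_t t * PV_t:
  t * PV_t at t = 0.5000: 8.699855
  t * PV_t at t = 1.0000: 16.819439
  t * PV_t at t = 1.5000: 24.387781
  t * PV_t at t = 2.0000: 31.432616
  t * PV_t at t = 2.5000: 37.980444
  t * PV_t at t = 3.0000: 44.056581
  t * PV_t at t = 3.5000: 49.685205
  t * PV_t at t = 4.0000: 54.889407
  t * PV_t at t = 4.5000: 59.691235
  t * PV_t at t = 5.0000: 64.111739
  t * PV_t at t = 5.5000: 68.171013
  t * PV_t at t = 6.0000: 71.888234
  t * PV_t at t = 6.5000: 75.281702
  t * PV_t at t = 7.0000: 4432.195291
Macaulay duration D = (sum_t t * PV_t) / P = 5039.290541 / 819.205531 = 6.151436


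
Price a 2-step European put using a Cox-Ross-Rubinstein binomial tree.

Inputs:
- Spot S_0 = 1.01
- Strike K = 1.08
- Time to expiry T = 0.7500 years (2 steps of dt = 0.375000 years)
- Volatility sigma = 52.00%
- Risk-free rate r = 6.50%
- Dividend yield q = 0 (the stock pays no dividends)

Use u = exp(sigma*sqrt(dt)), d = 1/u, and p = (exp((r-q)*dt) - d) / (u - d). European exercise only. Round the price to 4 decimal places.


dt = T/N = 0.375000
u = exp(sigma*sqrt(dt)) = 1.374972; d = 1/u = 0.727287
p = (exp((r-q)*dt) - d) / (u - d) = 0.459154
Discount per step: exp(-r*dt) = 0.975920
Stock lattice S(k, i) with i counting down-moves:
  k=0: S(0,0) = 1.0100
  k=1: S(1,0) = 1.3887; S(1,1) = 0.7346
  k=2: S(2,0) = 1.9095; S(2,1) = 1.0100; S(2,2) = 0.5342
Terminal payoffs V(N, i) = max(K - S_T, 0):
  V(2,0) = 0.000000; V(2,1) = 0.070000; V(2,2) = 0.545764
Backward induction: V(k, i) = exp(-r*dt) * [p * V(k+1, i) + (1-p) * V(k+1, i+1)].
  V(1,0) = exp(-r*dt) * [p*0.000000 + (1-p)*0.070000] = 0.036948
  V(1,1) = exp(-r*dt) * [p*0.070000 + (1-p)*0.545764] = 0.319433
  V(0,0) = exp(-r*dt) * [p*0.036948 + (1-p)*0.319433] = 0.185160

Answer: Price = V(0,0) = 0.1852


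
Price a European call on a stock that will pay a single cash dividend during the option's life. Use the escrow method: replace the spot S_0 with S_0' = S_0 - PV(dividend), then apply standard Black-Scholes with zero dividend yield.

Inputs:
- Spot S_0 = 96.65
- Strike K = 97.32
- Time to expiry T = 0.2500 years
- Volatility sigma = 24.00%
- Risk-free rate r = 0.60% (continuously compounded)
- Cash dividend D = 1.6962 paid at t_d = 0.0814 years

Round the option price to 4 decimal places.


PV(D) = D * exp(-r * t_d) = 1.6962 * 0.99951172 = 1.69537178
S_0' = S_0 - PV(D) = 96.6500 - 1.69537178 = 94.95462822
d1 = (ln(S_0'/K) + (r + sigma^2/2)*T) / (sigma*sqrt(T)) = -0.13254448
d2 = d1 - sigma*sqrt(T) = -0.25254448
exp(-rT) = 0.99850112
N(d1) = 0.44727682; N(d2) = 0.40031012
C = S_0' * N(d1) - K * exp(-rT) * N(d2) = 94.95462822 * 0.44727682 - 97.3200 * 0.99850112 * 0.40031012 = 3.5712

Answer: Price = 3.5712


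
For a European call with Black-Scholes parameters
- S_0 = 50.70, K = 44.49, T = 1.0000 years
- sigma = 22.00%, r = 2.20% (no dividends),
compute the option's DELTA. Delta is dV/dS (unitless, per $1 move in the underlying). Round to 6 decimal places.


d1 = 0.8039157535; d2 = 0.5839157535
phi(d1) = 0.2887832701; exp(-qT) = 1.0000000000; exp(-rT) = 0.9782402351
N(d1) = 0.7892771844
Delta = exp(-qT) * N(d1) = 1.0000000000 * 0.7892771844 = 0.789277

Answer: Delta = 0.789277


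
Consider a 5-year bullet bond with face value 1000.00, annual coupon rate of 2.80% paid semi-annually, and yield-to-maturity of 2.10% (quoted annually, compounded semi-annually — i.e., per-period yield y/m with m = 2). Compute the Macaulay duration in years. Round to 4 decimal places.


Coupon per period c = face * coupon_rate / m = 14.000000
Periods per year m = 2; per-period yield y/m = 0.010500
Number of cashflows N = 10
Cashflows (t years, CF_t, discount factor 1/(1+y/m)^(m*t), PV):
  t = 0.5000: CF_t = 14.000000, DF = 0.989609, PV = 13.854527
  t = 1.0000: CF_t = 14.000000, DF = 0.979326, PV = 13.710567
  t = 1.5000: CF_t = 14.000000, DF = 0.969150, PV = 13.568101
  t = 2.0000: CF_t = 14.000000, DF = 0.959080, PV = 13.427117
  t = 2.5000: CF_t = 14.000000, DF = 0.949114, PV = 13.287597
  t = 3.0000: CF_t = 14.000000, DF = 0.939252, PV = 13.149527
  t = 3.5000: CF_t = 14.000000, DF = 0.929492, PV = 13.012892
  t = 4.0000: CF_t = 14.000000, DF = 0.919834, PV = 12.877676
  t = 4.5000: CF_t = 14.000000, DF = 0.910276, PV = 12.743865
  t = 5.0000: CF_t = 1014.000000, DF = 0.900818, PV = 913.428960
Price P = sum_t PV_t = 1033.060829
Macaulay numerator sum_t t * PV_t:
  t * PV_t at t = 0.5000: 6.927264
  t * PV_t at t = 1.0000: 13.710567
  t * PV_t at t = 1.5000: 20.352152
  t * PV_t at t = 2.0000: 26.854233
  t * PV_t at t = 2.5000: 33.218992
  t * PV_t at t = 3.0000: 39.448581
  t * PV_t at t = 3.5000: 45.545120
  t * PV_t at t = 4.0000: 51.510704
  t * PV_t at t = 4.5000: 57.347394
  t * PV_t at t = 5.0000: 4567.144798
Macaulay duration D = (sum_t t * PV_t) / P = 4862.059806 / 1033.060829 = 4.706460

Answer: Macaulay duration = 4.7065 years


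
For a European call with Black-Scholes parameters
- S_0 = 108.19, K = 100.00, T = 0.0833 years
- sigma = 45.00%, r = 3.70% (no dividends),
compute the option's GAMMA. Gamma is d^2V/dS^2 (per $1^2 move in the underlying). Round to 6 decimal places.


d1 = 0.6947681652; d2 = 0.5648903380
phi(d1) = 0.3133953035; exp(-qT) = 1.0000000000; exp(-rT) = 0.9969226448
Gamma = exp(-qT) * phi(d1) / (S * sigma * sqrt(T)) = 1.0000000000 * 0.3133953035 / (108.1900 * 0.4500 * 0.2886173938) = 0.022303

Answer: Gamma = 0.022303


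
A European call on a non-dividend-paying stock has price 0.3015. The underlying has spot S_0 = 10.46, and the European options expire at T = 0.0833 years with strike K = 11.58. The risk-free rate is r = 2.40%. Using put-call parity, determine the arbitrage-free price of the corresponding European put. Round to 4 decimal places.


Put-call parity: C - P = S_0 * exp(-qT) - K * exp(-rT).
S_0 * exp(-qT) = 10.4600 * 1.00000000 = 10.46000000
K * exp(-rT) = 11.5800 * 0.99800280 = 11.55687239
P = C - S*exp(-qT) + K*exp(-rT)
P = 0.3015 - 10.46000000 + 11.55687239 = 1.3984

Answer: Put price = 1.3984


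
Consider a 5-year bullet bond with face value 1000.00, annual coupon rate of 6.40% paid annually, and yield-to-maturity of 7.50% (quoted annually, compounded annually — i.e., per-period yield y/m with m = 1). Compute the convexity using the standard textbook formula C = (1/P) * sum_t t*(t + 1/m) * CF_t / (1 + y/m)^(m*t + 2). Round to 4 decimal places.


Coupon per period c = face * coupon_rate / m = 64.000000
Periods per year m = 1; per-period yield y/m = 0.075000
Number of cashflows N = 5
Cashflows (t years, CF_t, discount factor 1/(1+y/m)^(m*t), PV):
  t = 1.0000: CF_t = 64.000000, DF = 0.930233, PV = 59.534884
  t = 2.0000: CF_t = 64.000000, DF = 0.865333, PV = 55.381287
  t = 3.0000: CF_t = 64.000000, DF = 0.804961, PV = 51.517476
  t = 4.0000: CF_t = 64.000000, DF = 0.748801, PV = 47.923234
  t = 5.0000: CF_t = 1064.000000, DF = 0.696559, PV = 741.138385
Price P = sum_t PV_t = 955.495266
Convexity numerator sum_t t*(t + 1/m) * CF_t / (1+y/m)^(m*t + 2):
  t = 1.0000: term = 103.034953
  t = 2.0000: term = 287.539403
  t = 3.0000: term = 534.957030
  t = 4.0000: term = 829.390744
  t = 5.0000: term = 19239.936437
Convexity = (1/P) * sum = 20994.858566 / 955.495266 = 21.972750

Answer: Convexity = 21.9727


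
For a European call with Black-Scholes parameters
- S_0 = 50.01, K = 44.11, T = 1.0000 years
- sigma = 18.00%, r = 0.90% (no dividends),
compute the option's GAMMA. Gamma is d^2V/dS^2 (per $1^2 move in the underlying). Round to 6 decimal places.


Answer: Gamma = 0.031210

Derivation:
d1 = 0.8374248406; d2 = 0.6574248406
phi(d1) = 0.2809499568; exp(-qT) = 1.0000000000; exp(-rT) = 0.9910403788
Gamma = exp(-qT) * phi(d1) / (S * sigma * sqrt(T)) = 1.0000000000 * 0.2809499568 / (50.0100 * 0.1800 * 1.0000000000) = 0.031210


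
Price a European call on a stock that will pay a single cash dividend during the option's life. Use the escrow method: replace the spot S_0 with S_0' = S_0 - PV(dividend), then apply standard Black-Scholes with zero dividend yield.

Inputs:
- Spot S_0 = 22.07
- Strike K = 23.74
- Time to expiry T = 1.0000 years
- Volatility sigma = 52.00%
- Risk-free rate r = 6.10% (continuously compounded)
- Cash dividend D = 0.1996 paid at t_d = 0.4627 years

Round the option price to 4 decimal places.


Answer: Price = 4.3086

Derivation:
PV(D) = D * exp(-r * t_d) = 0.1996 * 0.97216990 = 0.19404511
S_0' = S_0 - PV(D) = 22.0700 - 0.19404511 = 21.87595489
d1 = (ln(S_0'/K) + (r + sigma^2/2)*T) / (sigma*sqrt(T)) = 0.22005133
d2 = d1 - sigma*sqrt(T) = -0.29994867
exp(-rT) = 0.94082324
N(d1) = 0.58708441; N(d2) = 0.38210816
C = S_0' * N(d1) - K * exp(-rT) * N(d2) = 21.87595489 * 0.58708441 - 23.7400 * 0.94082324 * 0.38210816 = 4.3086


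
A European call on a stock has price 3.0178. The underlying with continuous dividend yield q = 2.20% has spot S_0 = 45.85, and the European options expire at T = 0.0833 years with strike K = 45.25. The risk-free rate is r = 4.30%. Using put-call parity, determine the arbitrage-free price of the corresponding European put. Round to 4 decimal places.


Put-call parity: C - P = S_0 * exp(-qT) - K * exp(-rT).
S_0 * exp(-qT) = 45.8500 * 0.99816908 = 45.76605223
K * exp(-rT) = 45.2500 * 0.99642451 = 45.08820896
P = C - S*exp(-qT) + K*exp(-rT)
P = 3.0178 - 45.76605223 + 45.08820896 = 2.3400

Answer: Put price = 2.3400


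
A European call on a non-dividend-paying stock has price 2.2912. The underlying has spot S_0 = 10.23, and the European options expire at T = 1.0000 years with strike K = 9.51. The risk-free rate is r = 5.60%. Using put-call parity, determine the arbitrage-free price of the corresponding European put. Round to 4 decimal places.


Put-call parity: C - P = S_0 * exp(-qT) - K * exp(-rT).
S_0 * exp(-qT) = 10.2300 * 1.00000000 = 10.23000000
K * exp(-rT) = 9.5100 * 0.94553914 = 8.99207718
P = C - S*exp(-qT) + K*exp(-rT)
P = 2.2912 - 10.23000000 + 8.99207718 = 1.0533

Answer: Put price = 1.0533


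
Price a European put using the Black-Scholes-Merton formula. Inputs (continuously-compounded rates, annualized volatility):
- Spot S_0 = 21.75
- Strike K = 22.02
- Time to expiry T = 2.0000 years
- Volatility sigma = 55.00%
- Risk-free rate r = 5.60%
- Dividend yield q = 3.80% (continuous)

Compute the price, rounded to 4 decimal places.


d1 = (ln(S/K) + (r - q + 0.5*sigma^2) * T) / (sigma * sqrt(T)) = 0.41933055
d2 = d1 - sigma * sqrt(T) = -0.35848691
exp(-rT) = 0.89404426; exp(-qT) = 0.92681621
P = K * exp(-rT) * N(-d2) - S_0 * exp(-qT) * N(-d1)
N(-d1) = 0.33748728; N(-d2) = 0.64001052
P = 22.0200 * 0.89404426 * 0.64001052 - 21.7500 * 0.92681621 * 0.33748728 = 5.7966

Answer: Price = 5.7966


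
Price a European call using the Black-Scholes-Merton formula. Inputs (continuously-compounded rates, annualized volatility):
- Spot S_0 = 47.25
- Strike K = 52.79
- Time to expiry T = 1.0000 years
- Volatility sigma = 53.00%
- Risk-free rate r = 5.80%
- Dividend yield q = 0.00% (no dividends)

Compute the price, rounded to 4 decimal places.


d1 = (ln(S/K) + (r - q + 0.5*sigma^2) * T) / (sigma * sqrt(T)) = 0.16524693
d2 = d1 - sigma * sqrt(T) = -0.36475307
exp(-rT) = 0.94364995; exp(-qT) = 1.00000000
C = S_0 * exp(-qT) * N(d1) - K * exp(-rT) * N(d2)
N(d1) = 0.56562519; N(d2) = 0.35764787
C = 47.2500 * 1.00000000 * 0.56562519 - 52.7900 * 0.94364995 * 0.35764787 = 8.9095

Answer: Price = 8.9095


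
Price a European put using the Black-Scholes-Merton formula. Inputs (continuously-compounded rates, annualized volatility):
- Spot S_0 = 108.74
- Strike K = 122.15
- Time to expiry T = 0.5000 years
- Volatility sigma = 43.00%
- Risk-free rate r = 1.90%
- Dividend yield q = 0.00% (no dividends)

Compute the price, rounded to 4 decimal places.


Answer: Price = 20.8475

Derivation:
d1 = (ln(S/K) + (r - q + 0.5*sigma^2) * T) / (sigma * sqrt(T)) = -0.19919062
d2 = d1 - sigma * sqrt(T) = -0.50324653
exp(-rT) = 0.99054498; exp(-qT) = 1.00000000
P = K * exp(-rT) * N(-d2) - S_0 * exp(-qT) * N(-d1)
N(-d1) = 0.57894318; N(-d2) = 0.69260452
P = 122.1500 * 0.99054498 * 0.69260452 - 108.7400 * 1.00000000 * 0.57894318 = 20.8475


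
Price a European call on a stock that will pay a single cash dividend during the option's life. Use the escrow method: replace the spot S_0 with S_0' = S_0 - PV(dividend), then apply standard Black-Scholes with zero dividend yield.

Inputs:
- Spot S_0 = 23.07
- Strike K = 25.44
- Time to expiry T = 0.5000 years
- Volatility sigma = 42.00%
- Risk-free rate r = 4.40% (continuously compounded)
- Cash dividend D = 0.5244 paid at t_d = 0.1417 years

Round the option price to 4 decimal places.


Answer: Price = 1.7827

Derivation:
PV(D) = D * exp(-r * t_d) = 0.5244 * 0.99378460 = 0.52114064
S_0' = S_0 - PV(D) = 23.0700 - 0.52114064 = 22.54885936
d1 = (ln(S_0'/K) + (r + sigma^2/2)*T) / (sigma*sqrt(T)) = -0.18363986
d2 = d1 - sigma*sqrt(T) = -0.48062471
exp(-rT) = 0.97824024
N(d1) = 0.42714799; N(d2) = 0.31539162
C = S_0' * N(d1) - K * exp(-rT) * N(d2) = 22.54885936 * 0.42714799 - 25.4400 * 0.97824024 * 0.31539162 = 1.7827


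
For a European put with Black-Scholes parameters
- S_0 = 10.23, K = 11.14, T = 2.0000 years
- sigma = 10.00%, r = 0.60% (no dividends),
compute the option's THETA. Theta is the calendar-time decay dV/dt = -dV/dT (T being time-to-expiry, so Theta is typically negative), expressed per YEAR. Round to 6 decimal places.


d1 = -0.4470163221; d2 = -0.5884376784
phi(d1) = 0.3610097440; exp(-qT) = 1.0000000000; exp(-rT) = 0.9880717129
Theta = -S*exp(-qT)*phi(d1)*sigma/(2*sqrt(T)) + r*K*exp(-rT)*N(-d2) - q*S*exp(-qT)*N(-d1)
N(-d1) = 0.6725683625; N(-d2) = 0.7218807232; sqrt(T) = 1.4142135624
Term 1 = -10.2300 * 1.0000000000 * 0.3610097440 * 0.1000 / (2 * 1.4142135624) = -0.1305718521
Term 2 = 0.0060 * 11.1400 * 0.9880717129 * 0.7218807232 = 0.0476749616
Term 3 = 0 (no dividend yield, q = 0)
Theta = -0.1305718521 + (0.0476749616) + (0.0000000000) = -0.082897

Answer: Theta = -0.082897


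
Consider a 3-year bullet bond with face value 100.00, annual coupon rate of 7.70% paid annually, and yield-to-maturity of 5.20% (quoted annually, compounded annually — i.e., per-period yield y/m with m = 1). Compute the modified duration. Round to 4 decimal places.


Answer: Modified duration = 2.6595

Derivation:
Coupon per period c = face * coupon_rate / m = 7.700000
Periods per year m = 1; per-period yield y/m = 0.052000
Number of cashflows N = 3
Cashflows (t years, CF_t, discount factor 1/(1+y/m)^(m*t), PV):
  t = 1.0000: CF_t = 7.700000, DF = 0.950570, PV = 7.319392
  t = 2.0000: CF_t = 7.700000, DF = 0.903584, PV = 6.957597
  t = 3.0000: CF_t = 107.700000, DF = 0.858920, PV = 92.505698
Price P = sum_t PV_t = 106.782686
First compute Macaulay numerator sum_t t * PV_t:
  t * PV_t at t = 1.0000: 7.319392
  t * PV_t at t = 2.0000: 13.915193
  t * PV_t at t = 3.0000: 277.517094
Macaulay duration D = 298.751678 / 106.782686 = 2.797754
Modified duration = D / (1 + y/m) = 2.797754 / (1 + 0.052000) = 2.659462


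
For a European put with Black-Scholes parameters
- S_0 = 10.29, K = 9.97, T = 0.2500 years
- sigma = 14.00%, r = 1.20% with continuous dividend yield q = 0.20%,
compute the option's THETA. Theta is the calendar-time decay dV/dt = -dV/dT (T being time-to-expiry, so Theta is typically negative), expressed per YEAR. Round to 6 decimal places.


d1 = 0.5220280839; d2 = 0.4520280839
phi(d1) = 0.3481244691; exp(-qT) = 0.9995001250; exp(-rT) = 0.9970044955
Theta = -S*exp(-qT)*phi(d1)*sigma/(2*sqrt(T)) + r*K*exp(-rT)*N(-d2) - q*S*exp(-qT)*N(-d1)
N(-d1) = 0.3008253885; N(-d2) = 0.3256243754; sqrt(T) = 0.5000000000
Term 1 = -10.2900 * 0.9995001250 * 0.3481244691 * 0.1400 / (2 * 0.5000000000) = -0.5012574188
Term 2 = 0.0120 * 9.9700 * 0.9970044955 * 0.3256243754 = 0.0388410023
Term 3 = -0.0020 * 10.2900 * 0.9995001250 * 0.3008253885 = -0.0061878918
Theta = -0.5012574188 + (0.0388410023) + (-0.0061878918) = -0.468604

Answer: Theta = -0.468604


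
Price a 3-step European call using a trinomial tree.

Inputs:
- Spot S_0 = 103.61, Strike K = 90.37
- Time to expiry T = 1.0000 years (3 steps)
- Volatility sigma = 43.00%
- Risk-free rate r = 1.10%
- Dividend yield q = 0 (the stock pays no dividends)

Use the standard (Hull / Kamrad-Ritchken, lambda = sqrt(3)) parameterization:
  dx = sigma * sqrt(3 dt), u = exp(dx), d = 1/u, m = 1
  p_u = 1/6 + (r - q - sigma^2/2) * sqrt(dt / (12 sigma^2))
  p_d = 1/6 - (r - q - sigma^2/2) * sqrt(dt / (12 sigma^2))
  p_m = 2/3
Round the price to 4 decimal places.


Answer: Price = V(0,0) = 24.5733

Derivation:
dt = T/N = 0.333333; dx = sigma*sqrt(3*dt) = 0.430000
u = exp(dx) = 1.537258; d = 1/u = 0.650509
p_u = 0.135097, p_m = 0.666667, p_d = 0.198236
Discount per step: exp(-r*dt) = 0.996340
Stock lattice S(k, j) with j the centered position index:
  k=0: S(0,+0) = 103.6100
  k=1: S(1,-1) = 67.3992; S(1,+0) = 103.6100; S(1,+1) = 159.2753
  k=2: S(2,-2) = 43.8438; S(2,-1) = 67.3992; S(2,+0) = 103.6100; S(2,+1) = 159.2753; S(2,+2) = 244.8471
  k=3: S(3,-3) = 28.5208; S(3,-2) = 43.8438; S(3,-1) = 67.3992; S(3,+0) = 103.6100; S(3,+1) = 159.2753; S(3,+2) = 244.8471; S(3,+3) = 376.3930
Terminal payoffs V(N, j) = max(S_T - K, 0):
  V(3,-3) = 0.000000; V(3,-2) = 0.000000; V(3,-1) = 0.000000; V(3,+0) = 13.240000; V(3,+1) = 68.905252; V(3,+2) = 154.477079; V(3,+3) = 286.023015
Backward induction: V(k, j) = exp(-r*dt) * [p_u * V(k+1, j+1) + p_m * V(k+1, j) + p_d * V(k+1, j-1)]
  V(2,-2) = exp(-r*dt) * [p_u*0.000000 + p_m*0.000000 + p_d*0.000000] = 0.000000
  V(2,-1) = exp(-r*dt) * [p_u*13.240000 + p_m*0.000000 + p_d*0.000000] = 1.782136
  V(2,+0) = exp(-r*dt) * [p_u*68.905252 + p_m*13.240000 + p_d*0.000000] = 18.069177
  V(2,+1) = exp(-r*dt) * [p_u*154.477079 + p_m*68.905252 + p_d*13.240000] = 69.176746
  V(2,+2) = exp(-r*dt) * [p_u*286.023015 + p_m*154.477079 + p_d*68.905252] = 154.716738
  V(1,-1) = exp(-r*dt) * [p_u*18.069177 + p_m*1.782136 + p_d*0.000000] = 3.615898
  V(1,+0) = exp(-r*dt) * [p_u*69.176746 + p_m*18.069177 + p_d*1.782136] = 21.665381
  V(1,+1) = exp(-r*dt) * [p_u*154.716738 + p_m*69.176746 + p_d*18.069177] = 70.343153
  V(0,+0) = exp(-r*dt) * [p_u*70.343153 + p_m*21.665381 + p_d*3.615898] = 24.573265


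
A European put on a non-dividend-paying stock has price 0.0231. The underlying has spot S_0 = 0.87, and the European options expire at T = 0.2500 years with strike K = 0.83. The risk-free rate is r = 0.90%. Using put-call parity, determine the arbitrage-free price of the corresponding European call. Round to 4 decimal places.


Answer: Call price = 0.0650

Derivation:
Put-call parity: C - P = S_0 * exp(-qT) - K * exp(-rT).
S_0 * exp(-qT) = 0.8700 * 1.00000000 = 0.87000000
K * exp(-rT) = 0.8300 * 0.99775253 = 0.82813460
C = P + S*exp(-qT) - K*exp(-rT)
C = 0.0231 + 0.87000000 - 0.82813460 = 0.0650


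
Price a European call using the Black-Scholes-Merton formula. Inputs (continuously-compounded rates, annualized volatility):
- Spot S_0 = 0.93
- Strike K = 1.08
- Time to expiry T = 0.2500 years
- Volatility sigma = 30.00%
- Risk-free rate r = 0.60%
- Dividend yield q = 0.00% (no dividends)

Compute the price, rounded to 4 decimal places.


Answer: Price = 0.0128

Derivation:
d1 = (ln(S/K) + (r - q + 0.5*sigma^2) * T) / (sigma * sqrt(T)) = -0.91187823
d2 = d1 - sigma * sqrt(T) = -1.06187823
exp(-rT) = 0.99850112; exp(-qT) = 1.00000000
C = S_0 * exp(-qT) * N(d1) - K * exp(-rT) * N(d2)
N(d1) = 0.18091641; N(d2) = 0.14414549
C = 0.9300 * 1.00000000 * 0.18091641 - 1.0800 * 0.99850112 * 0.14414549 = 0.0128


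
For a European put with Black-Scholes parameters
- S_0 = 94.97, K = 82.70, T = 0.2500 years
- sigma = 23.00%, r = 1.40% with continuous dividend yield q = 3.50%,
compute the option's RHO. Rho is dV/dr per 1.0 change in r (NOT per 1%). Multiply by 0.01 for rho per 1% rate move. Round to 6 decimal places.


d1 = 1.2148169585; d2 = 1.0998169585
phi(d1) = 0.1907429337; exp(-qT) = 0.9912881698; exp(-rT) = 0.9965061179
N(-d2) = 0.1357059410
Rho = -K*T*exp(-rT)*N(-d2) = -82.7000 * 0.2500 * 0.9965061179 * 0.1357059410 = -2.795917

Answer: Rho = -2.795917


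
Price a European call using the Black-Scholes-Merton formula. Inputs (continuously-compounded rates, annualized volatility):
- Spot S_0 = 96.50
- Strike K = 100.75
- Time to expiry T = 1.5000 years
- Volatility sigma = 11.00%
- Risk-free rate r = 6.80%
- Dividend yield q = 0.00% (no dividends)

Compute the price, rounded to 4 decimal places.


Answer: Price = 8.2670

Derivation:
d1 = (ln(S/K) + (r - q + 0.5*sigma^2) * T) / (sigma * sqrt(T)) = 0.50456377
d2 = d1 - sigma * sqrt(T) = 0.36984183
exp(-rT) = 0.90302955; exp(-qT) = 1.00000000
C = S_0 * exp(-qT) * N(d1) - K * exp(-rT) * N(d2)
N(d1) = 0.69306737; N(d2) = 0.64424983
C = 96.5000 * 1.00000000 * 0.69306737 - 100.7500 * 0.90302955 * 0.64424983 = 8.2670


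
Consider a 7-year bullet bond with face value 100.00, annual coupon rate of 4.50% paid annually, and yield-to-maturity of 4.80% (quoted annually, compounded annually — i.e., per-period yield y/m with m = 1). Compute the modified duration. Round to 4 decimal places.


Coupon per period c = face * coupon_rate / m = 4.500000
Periods per year m = 1; per-period yield y/m = 0.048000
Number of cashflows N = 7
Cashflows (t years, CF_t, discount factor 1/(1+y/m)^(m*t), PV):
  t = 1.0000: CF_t = 4.500000, DF = 0.954198, PV = 4.293893
  t = 2.0000: CF_t = 4.500000, DF = 0.910495, PV = 4.097226
  t = 3.0000: CF_t = 4.500000, DF = 0.868793, PV = 3.909567
  t = 4.0000: CF_t = 4.500000, DF = 0.829001, PV = 3.730503
  t = 5.0000: CF_t = 4.500000, DF = 0.791031, PV = 3.559640
  t = 6.0000: CF_t = 4.500000, DF = 0.754801, PV = 3.396603
  t = 7.0000: CF_t = 104.500000, DF = 0.720230, PV = 75.264003
Price P = sum_t PV_t = 98.251436
First compute Macaulay numerator sum_t t * PV_t:
  t * PV_t at t = 1.0000: 4.293893
  t * PV_t at t = 2.0000: 8.194453
  t * PV_t at t = 3.0000: 11.728701
  t * PV_t at t = 4.0000: 14.922012
  t * PV_t at t = 5.0000: 17.798201
  t * PV_t at t = 6.0000: 20.379619
  t * PV_t at t = 7.0000: 526.848020
Macaulay duration D = 604.164898 / 98.251436 = 6.149171
Modified duration = D / (1 + y/m) = 6.149171 / (1 + 0.048000) = 5.867530

Answer: Modified duration = 5.8675


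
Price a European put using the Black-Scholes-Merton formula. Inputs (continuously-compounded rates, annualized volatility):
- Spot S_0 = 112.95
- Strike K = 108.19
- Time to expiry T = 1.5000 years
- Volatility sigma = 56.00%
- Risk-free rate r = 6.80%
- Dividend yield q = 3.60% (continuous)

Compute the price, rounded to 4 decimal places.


d1 = (ln(S/K) + (r - q + 0.5*sigma^2) * T) / (sigma * sqrt(T)) = 0.47569135
d2 = d1 - sigma * sqrt(T) = -0.21016578
exp(-rT) = 0.90302955; exp(-qT) = 0.94743211
P = K * exp(-rT) * N(-d2) - S_0 * exp(-qT) * N(-d1)
N(-d1) = 0.31714714; N(-d2) = 0.58323086
P = 108.1900 * 0.90302955 * 0.58323086 - 112.9500 * 0.94743211 * 0.31714714 = 23.0422

Answer: Price = 23.0422


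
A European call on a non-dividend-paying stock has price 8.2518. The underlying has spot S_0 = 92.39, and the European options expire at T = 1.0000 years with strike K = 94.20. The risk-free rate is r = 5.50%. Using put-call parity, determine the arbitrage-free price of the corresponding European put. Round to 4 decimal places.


Answer: Put price = 5.0207

Derivation:
Put-call parity: C - P = S_0 * exp(-qT) - K * exp(-rT).
S_0 * exp(-qT) = 92.3900 * 1.00000000 = 92.39000000
K * exp(-rT) = 94.2000 * 0.94648515 = 89.15890094
P = C - S*exp(-qT) + K*exp(-rT)
P = 8.2518 - 92.39000000 + 89.15890094 = 5.0207


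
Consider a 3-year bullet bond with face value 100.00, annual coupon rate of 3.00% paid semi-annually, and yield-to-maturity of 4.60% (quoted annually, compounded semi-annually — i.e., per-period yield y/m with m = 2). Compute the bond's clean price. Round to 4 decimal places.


Answer: Price = 95.5639

Derivation:
Coupon per period c = face * coupon_rate / m = 1.500000
Periods per year m = 2; per-period yield y/m = 0.023000
Number of cashflows N = 6
Cashflows (t years, CF_t, discount factor 1/(1+y/m)^(m*t), PV):
  t = 0.5000: CF_t = 1.500000, DF = 0.977517, PV = 1.466276
  t = 1.0000: CF_t = 1.500000, DF = 0.955540, PV = 1.433310
  t = 1.5000: CF_t = 1.500000, DF = 0.934056, PV = 1.401085
  t = 2.0000: CF_t = 1.500000, DF = 0.913056, PV = 1.369584
  t = 2.5000: CF_t = 1.500000, DF = 0.892528, PV = 1.338792
  t = 3.0000: CF_t = 101.500000, DF = 0.872461, PV = 88.554827
Price P = sum_t PV_t = 95.563873


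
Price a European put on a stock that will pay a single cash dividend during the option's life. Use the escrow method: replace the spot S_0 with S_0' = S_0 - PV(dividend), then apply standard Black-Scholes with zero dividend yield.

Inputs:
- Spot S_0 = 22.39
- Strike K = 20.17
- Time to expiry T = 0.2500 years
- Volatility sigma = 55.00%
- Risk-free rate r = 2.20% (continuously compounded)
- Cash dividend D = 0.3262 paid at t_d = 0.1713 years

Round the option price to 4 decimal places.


PV(D) = D * exp(-r * t_d) = 0.3262 * 0.99623849 = 0.32497300
S_0' = S_0 - PV(D) = 22.3900 - 0.32497300 = 22.06502700
d1 = (ln(S_0'/K) + (r + sigma^2/2)*T) / (sigma*sqrt(T)) = 0.48403642
d2 = d1 - sigma*sqrt(T) = 0.20903642
exp(-rT) = 0.99451510
N(-d1) = 0.31418001; N(-d2) = 0.41720991
P = K * exp(-rT) * N(-d2) - S_0' * N(-d1) = 20.1700 * 0.99451510 * 0.41720991 - 22.06502700 * 0.31418001 = 1.4366

Answer: Price = 1.4366


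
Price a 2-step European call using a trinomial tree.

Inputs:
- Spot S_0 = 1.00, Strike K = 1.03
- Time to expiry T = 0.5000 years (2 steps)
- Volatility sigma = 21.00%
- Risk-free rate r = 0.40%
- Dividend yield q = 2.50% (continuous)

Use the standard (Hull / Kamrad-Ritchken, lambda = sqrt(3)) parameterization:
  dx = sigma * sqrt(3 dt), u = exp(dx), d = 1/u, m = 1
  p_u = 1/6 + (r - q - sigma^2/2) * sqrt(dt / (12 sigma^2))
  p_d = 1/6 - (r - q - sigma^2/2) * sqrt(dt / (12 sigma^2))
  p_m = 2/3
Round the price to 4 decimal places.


Answer: Price = V(0,0) = 0.0386

Derivation:
dt = T/N = 0.250000; dx = sigma*sqrt(3*dt) = 0.181865
u = exp(dx) = 1.199453; d = 1/u = 0.833714
p_u = 0.137077, p_m = 0.666667, p_d = 0.196256
Discount per step: exp(-r*dt) = 0.999000
Stock lattice S(k, j) with j the centered position index:
  k=0: S(0,+0) = 1.0000
  k=1: S(1,-1) = 0.8337; S(1,+0) = 1.0000; S(1,+1) = 1.1995
  k=2: S(2,-2) = 0.6951; S(2,-1) = 0.8337; S(2,+0) = 1.0000; S(2,+1) = 1.1995; S(2,+2) = 1.4387
Terminal payoffs V(N, j) = max(S_T - K, 0):
  V(2,-2) = 0.000000; V(2,-1) = 0.000000; V(2,+0) = 0.000000; V(2,+1) = 0.169453; V(2,+2) = 0.408687
Backward induction: V(k, j) = exp(-r*dt) * [p_u * V(k+1, j+1) + p_m * V(k+1, j) + p_d * V(k+1, j-1)]
  V(1,-1) = exp(-r*dt) * [p_u*0.000000 + p_m*0.000000 + p_d*0.000000] = 0.000000
  V(1,+0) = exp(-r*dt) * [p_u*0.169453 + p_m*0.000000 + p_d*0.000000] = 0.023205
  V(1,+1) = exp(-r*dt) * [p_u*0.408687 + p_m*0.169453 + p_d*0.000000] = 0.168821
  V(0,+0) = exp(-r*dt) * [p_u*0.168821 + p_m*0.023205 + p_d*0.000000] = 0.038573


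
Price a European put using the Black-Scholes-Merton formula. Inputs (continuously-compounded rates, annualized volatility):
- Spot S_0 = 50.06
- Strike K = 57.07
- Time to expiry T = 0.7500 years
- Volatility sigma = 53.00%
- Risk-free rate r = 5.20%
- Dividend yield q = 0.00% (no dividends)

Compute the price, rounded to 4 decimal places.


Answer: Price = 12.1258

Derivation:
d1 = (ln(S/K) + (r - q + 0.5*sigma^2) * T) / (sigma * sqrt(T)) = 0.02893549
d2 = d1 - sigma * sqrt(T) = -0.43005797
exp(-rT) = 0.96175071; exp(-qT) = 1.00000000
P = K * exp(-rT) * N(-d2) - S_0 * exp(-qT) * N(-d1)
N(-d1) = 0.48845802; N(-d2) = 0.66642326
P = 57.0700 * 0.96175071 * 0.66642326 - 50.0600 * 1.00000000 * 0.48845802 = 12.1258


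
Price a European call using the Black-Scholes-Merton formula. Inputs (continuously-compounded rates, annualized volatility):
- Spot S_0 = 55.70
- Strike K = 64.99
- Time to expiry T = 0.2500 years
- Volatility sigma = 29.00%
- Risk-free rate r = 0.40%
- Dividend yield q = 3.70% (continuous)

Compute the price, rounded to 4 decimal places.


Answer: Price = 0.5706

Derivation:
d1 = (ln(S/K) + (r - q + 0.5*sigma^2) * T) / (sigma * sqrt(T)) = -1.04821217
d2 = d1 - sigma * sqrt(T) = -1.19321217
exp(-rT) = 0.99900050; exp(-qT) = 0.99079265
C = S_0 * exp(-qT) * N(d1) - K * exp(-rT) * N(d2)
N(d1) = 0.14727043; N(d2) = 0.11639314
C = 55.7000 * 0.99079265 * 0.14727043 - 64.9900 * 0.99900050 * 0.11639314 = 0.5706


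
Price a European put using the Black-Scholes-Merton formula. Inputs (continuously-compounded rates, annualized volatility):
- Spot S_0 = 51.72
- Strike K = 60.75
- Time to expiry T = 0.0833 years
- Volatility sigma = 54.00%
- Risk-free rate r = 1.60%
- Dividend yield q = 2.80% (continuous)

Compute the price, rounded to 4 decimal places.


d1 = (ln(S/K) + (r - q + 0.5*sigma^2) * T) / (sigma * sqrt(T)) = -0.96101205
d2 = d1 - sigma * sqrt(T) = -1.11686544
exp(-rT) = 0.99866809; exp(-qT) = 0.99767032
P = K * exp(-rT) * N(-d2) - S_0 * exp(-qT) * N(-d1)
N(-d1) = 0.83172695; N(-d2) = 0.86797407
P = 60.7500 * 0.99866809 * 0.86797407 - 51.7200 * 0.99767032 * 0.83172695 = 9.7425

Answer: Price = 9.7425


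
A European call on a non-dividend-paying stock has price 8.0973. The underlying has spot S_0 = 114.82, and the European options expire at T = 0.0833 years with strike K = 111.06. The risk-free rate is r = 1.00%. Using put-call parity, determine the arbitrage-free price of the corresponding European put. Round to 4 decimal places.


Put-call parity: C - P = S_0 * exp(-qT) - K * exp(-rT).
S_0 * exp(-qT) = 114.8200 * 1.00000000 = 114.82000000
K * exp(-rT) = 111.0600 * 0.99916735 = 110.96752554
P = C - S*exp(-qT) + K*exp(-rT)
P = 8.0973 - 114.82000000 + 110.96752554 = 4.2448

Answer: Put price = 4.2448


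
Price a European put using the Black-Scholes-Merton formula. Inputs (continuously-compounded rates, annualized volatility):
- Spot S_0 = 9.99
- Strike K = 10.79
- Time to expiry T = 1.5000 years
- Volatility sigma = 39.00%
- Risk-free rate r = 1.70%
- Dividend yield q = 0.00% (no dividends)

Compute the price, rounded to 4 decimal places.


d1 = (ln(S/K) + (r - q + 0.5*sigma^2) * T) / (sigma * sqrt(T)) = 0.13093216
d2 = d1 - sigma * sqrt(T) = -0.34671834
exp(-rT) = 0.97482238; exp(-qT) = 1.00000000
P = K * exp(-rT) * N(-d2) - S_0 * exp(-qT) * N(-d1)
N(-d1) = 0.44791449; N(-d2) = 0.63559853
P = 10.7900 * 0.97482238 * 0.63559853 - 9.9900 * 1.00000000 * 0.44791449 = 2.2108

Answer: Price = 2.2108
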